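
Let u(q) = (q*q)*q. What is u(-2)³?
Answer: -512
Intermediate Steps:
u(q) = q³ (u(q) = q²*q = q³)
u(-2)³ = ((-2)³)³ = (-8)³ = -512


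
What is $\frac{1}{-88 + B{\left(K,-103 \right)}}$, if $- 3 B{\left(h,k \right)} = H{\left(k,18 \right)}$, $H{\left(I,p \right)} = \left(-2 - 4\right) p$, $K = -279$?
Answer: $- \frac{1}{52} \approx -0.019231$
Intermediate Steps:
$H{\left(I,p \right)} = - 6 p$
$B{\left(h,k \right)} = 36$ ($B{\left(h,k \right)} = - \frac{\left(-6\right) 18}{3} = \left(- \frac{1}{3}\right) \left(-108\right) = 36$)
$\frac{1}{-88 + B{\left(K,-103 \right)}} = \frac{1}{-88 + 36} = \frac{1}{-52} = - \frac{1}{52}$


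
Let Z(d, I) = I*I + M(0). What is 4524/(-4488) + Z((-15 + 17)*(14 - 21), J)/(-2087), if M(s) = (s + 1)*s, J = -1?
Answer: -787173/780538 ≈ -1.0085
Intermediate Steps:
M(s) = s*(1 + s) (M(s) = (1 + s)*s = s*(1 + s))
Z(d, I) = I**2 (Z(d, I) = I*I + 0*(1 + 0) = I**2 + 0*1 = I**2 + 0 = I**2)
4524/(-4488) + Z((-15 + 17)*(14 - 21), J)/(-2087) = 4524/(-4488) + (-1)**2/(-2087) = 4524*(-1/4488) + 1*(-1/2087) = -377/374 - 1/2087 = -787173/780538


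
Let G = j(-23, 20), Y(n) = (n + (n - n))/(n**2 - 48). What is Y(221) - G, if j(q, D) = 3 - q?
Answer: -1268397/48793 ≈ -25.995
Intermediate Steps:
Y(n) = n/(-48 + n**2) (Y(n) = (n + 0)/(-48 + n**2) = n/(-48 + n**2))
G = 26 (G = 3 - 1*(-23) = 3 + 23 = 26)
Y(221) - G = 221/(-48 + 221**2) - 1*26 = 221/(-48 + 48841) - 26 = 221/48793 - 26 = -1268397/48793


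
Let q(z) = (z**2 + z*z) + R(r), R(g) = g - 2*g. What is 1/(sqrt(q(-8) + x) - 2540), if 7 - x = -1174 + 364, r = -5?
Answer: -254/645065 - sqrt(38)/1290130 ≈ -0.00039854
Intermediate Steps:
R(g) = -g
q(z) = 5 + 2*z**2 (q(z) = (z**2 + z*z) - 1*(-5) = (z**2 + z**2) + 5 = 2*z**2 + 5 = 5 + 2*z**2)
x = 817 (x = 7 - (-1174 + 364) = 7 - 1*(-810) = 7 + 810 = 817)
1/(sqrt(q(-8) + x) - 2540) = 1/(sqrt((5 + 2*(-8)**2) + 817) - 2540) = 1/(sqrt((5 + 2*64) + 817) - 2540) = 1/(sqrt((5 + 128) + 817) - 2540) = 1/(sqrt(133 + 817) - 2540) = 1/(sqrt(950) - 2540) = 1/(5*sqrt(38) - 2540) = 1/(-2540 + 5*sqrt(38))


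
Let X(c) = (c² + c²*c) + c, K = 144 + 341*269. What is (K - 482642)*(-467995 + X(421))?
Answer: -29045128250432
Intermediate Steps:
K = 91873 (K = 144 + 91729 = 91873)
X(c) = c + c² + c³ (X(c) = (c² + c³) + c = c + c² + c³)
(K - 482642)*(-467995 + X(421)) = (91873 - 482642)*(-467995 + 421*(1 + 421 + 421²)) = -390769*(-467995 + 421*(1 + 421 + 177241)) = -390769*(-467995 + 421*177663) = -390769*(-467995 + 74796123) = -390769*74328128 = -29045128250432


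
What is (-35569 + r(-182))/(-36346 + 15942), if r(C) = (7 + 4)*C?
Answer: 37571/20404 ≈ 1.8414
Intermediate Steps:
r(C) = 11*C
(-35569 + r(-182))/(-36346 + 15942) = (-35569 + 11*(-182))/(-36346 + 15942) = (-35569 - 2002)/(-20404) = -37571*(-1/20404) = 37571/20404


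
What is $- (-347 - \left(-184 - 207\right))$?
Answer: $-44$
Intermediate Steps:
$- (-347 - \left(-184 - 207\right)) = - (-347 - -391) = - (-347 + 391) = \left(-1\right) 44 = -44$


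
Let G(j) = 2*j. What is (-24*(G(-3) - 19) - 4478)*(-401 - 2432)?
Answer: 10986374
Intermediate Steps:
(-24*(G(-3) - 19) - 4478)*(-401 - 2432) = (-24*(2*(-3) - 19) - 4478)*(-401 - 2432) = (-24*(-6 - 19) - 4478)*(-2833) = (-24*(-25) - 4478)*(-2833) = (600 - 4478)*(-2833) = -3878*(-2833) = 10986374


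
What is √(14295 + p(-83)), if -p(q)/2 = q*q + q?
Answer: √683 ≈ 26.134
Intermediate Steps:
p(q) = -2*q - 2*q² (p(q) = -2*(q*q + q) = -2*(q² + q) = -2*(q + q²) = -2*q - 2*q²)
√(14295 + p(-83)) = √(14295 - 2*(-83)*(1 - 83)) = √(14295 - 2*(-83)*(-82)) = √(14295 - 13612) = √683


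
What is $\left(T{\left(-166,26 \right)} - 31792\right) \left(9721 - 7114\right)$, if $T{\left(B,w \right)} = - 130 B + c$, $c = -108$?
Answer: $-26904240$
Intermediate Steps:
$T{\left(B,w \right)} = -108 - 130 B$ ($T{\left(B,w \right)} = - 130 B - 108 = -108 - 130 B$)
$\left(T{\left(-166,26 \right)} - 31792\right) \left(9721 - 7114\right) = \left(\left(-108 - -21580\right) - 31792\right) \left(9721 - 7114\right) = \left(\left(-108 + 21580\right) - 31792\right) 2607 = \left(21472 - 31792\right) 2607 = \left(-10320\right) 2607 = -26904240$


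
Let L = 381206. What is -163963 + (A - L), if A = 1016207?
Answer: 471038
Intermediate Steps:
-163963 + (A - L) = -163963 + (1016207 - 1*381206) = -163963 + (1016207 - 381206) = -163963 + 635001 = 471038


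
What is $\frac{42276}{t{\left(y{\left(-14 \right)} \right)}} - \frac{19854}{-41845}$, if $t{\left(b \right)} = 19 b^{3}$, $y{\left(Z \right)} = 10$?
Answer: $\frac{107313261}{39752750} \approx 2.6995$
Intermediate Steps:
$\frac{42276}{t{\left(y{\left(-14 \right)} \right)}} - \frac{19854}{-41845} = \frac{42276}{19 \cdot 10^{3}} - \frac{19854}{-41845} = \frac{42276}{19 \cdot 1000} - - \frac{19854}{41845} = \frac{42276}{19000} + \frac{19854}{41845} = 42276 \cdot \frac{1}{19000} + \frac{19854}{41845} = \frac{10569}{4750} + \frac{19854}{41845} = \frac{107313261}{39752750}$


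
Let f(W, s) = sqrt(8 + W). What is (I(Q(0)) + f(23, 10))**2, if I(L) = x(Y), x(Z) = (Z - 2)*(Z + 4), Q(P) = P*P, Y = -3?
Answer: (5 - sqrt(31))**2 ≈ 0.32236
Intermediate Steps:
Q(P) = P**2
x(Z) = (-2 + Z)*(4 + Z)
I(L) = -5 (I(L) = -8 + (-3)**2 + 2*(-3) = -8 + 9 - 6 = -5)
(I(Q(0)) + f(23, 10))**2 = (-5 + sqrt(8 + 23))**2 = (-5 + sqrt(31))**2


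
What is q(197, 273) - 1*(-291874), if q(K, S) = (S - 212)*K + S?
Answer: 304164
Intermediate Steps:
q(K, S) = S + K*(-212 + S) (q(K, S) = (-212 + S)*K + S = K*(-212 + S) + S = S + K*(-212 + S))
q(197, 273) - 1*(-291874) = (273 - 212*197 + 197*273) - 1*(-291874) = (273 - 41764 + 53781) + 291874 = 12290 + 291874 = 304164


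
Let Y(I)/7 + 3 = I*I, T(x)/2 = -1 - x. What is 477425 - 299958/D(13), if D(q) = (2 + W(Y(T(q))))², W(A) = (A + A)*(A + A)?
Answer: 1137287325396954332957/2382127717226694 ≈ 4.7743e+5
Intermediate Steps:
T(x) = -2 - 2*x (T(x) = 2*(-1 - x) = -2 - 2*x)
Y(I) = -21 + 7*I² (Y(I) = -21 + 7*(I*I) = -21 + 7*I²)
W(A) = 4*A² (W(A) = (2*A)*(2*A) = 4*A²)
D(q) = (2 + 4*(-21 + 7*(-2 - 2*q)²)²)²
477425 - 299958/D(13) = 477425 - 299958/(4*(1 + 98*(-3 + 4*(1 + 13)²)²)²) = 477425 - 299958/(4*(1 + 98*(-3 + 4*14²)²)²) = 477425 - 299958/(4*(1 + 98*(-3 + 4*196)²)²) = 477425 - 299958/(4*(1 + 98*(-3 + 784)²)²) = 477425 - 299958/(4*(1 + 98*781²)²) = 477425 - 299958/(4*(1 + 98*609961)²) = 477425 - 299958/(4*(1 + 59776178)²) = 477425 - 299958/(4*59776179²) = 477425 - 299958/(4*3573191575840041) = 477425 - 299958/14292766303360164 = 477425 - 1*49993/2382127717226694 = 477425 - 49993/2382127717226694 = 1137287325396954332957/2382127717226694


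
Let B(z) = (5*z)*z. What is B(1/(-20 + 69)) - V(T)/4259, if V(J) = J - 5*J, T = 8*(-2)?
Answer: -132369/10225859 ≈ -0.012945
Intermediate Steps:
B(z) = 5*z²
T = -16
V(J) = -4*J
B(1/(-20 + 69)) - V(T)/4259 = 5*(1/(-20 + 69))² - (-4*(-16))/4259 = 5*(1/49)² - 64/4259 = 5*(1/49)² - 1*64/4259 = 5*(1/2401) - 64/4259 = 5/2401 - 64/4259 = -132369/10225859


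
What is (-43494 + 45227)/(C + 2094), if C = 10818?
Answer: 1733/12912 ≈ 0.13422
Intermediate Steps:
(-43494 + 45227)/(C + 2094) = (-43494 + 45227)/(10818 + 2094) = 1733/12912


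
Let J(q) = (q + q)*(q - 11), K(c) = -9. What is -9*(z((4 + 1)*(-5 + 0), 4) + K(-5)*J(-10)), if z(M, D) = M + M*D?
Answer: 35145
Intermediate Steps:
z(M, D) = M + D*M
J(q) = 2*q*(-11 + q) (J(q) = (2*q)*(-11 + q) = 2*q*(-11 + q))
-9*(z((4 + 1)*(-5 + 0), 4) + K(-5)*J(-10)) = -9*(((4 + 1)*(-5 + 0))*(1 + 4) - 18*(-10)*(-11 - 10)) = -9*((5*(-5))*5 - 18*(-10)*(-21)) = -9*(-25*5 - 9*420) = -9*(-125 - 3780) = -9*(-3905) = 35145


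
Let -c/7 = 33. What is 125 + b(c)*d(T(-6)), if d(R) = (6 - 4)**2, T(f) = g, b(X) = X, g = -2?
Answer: -799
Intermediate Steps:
c = -231 (c = -7*33 = -231)
T(f) = -2
d(R) = 4 (d(R) = 2**2 = 4)
125 + b(c)*d(T(-6)) = 125 - 231*4 = 125 - 924 = -799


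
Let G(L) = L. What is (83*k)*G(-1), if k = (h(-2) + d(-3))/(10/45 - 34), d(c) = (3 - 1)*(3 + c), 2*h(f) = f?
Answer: -747/304 ≈ -2.4572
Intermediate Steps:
h(f) = f/2
d(c) = 6 + 2*c (d(c) = 2*(3 + c) = 6 + 2*c)
k = 9/304 (k = ((1/2)*(-2) + (6 + 2*(-3)))/(10/45 - 34) = (-1 + (6 - 6))/(10*(1/45) - 34) = (-1 + 0)/(2/9 - 34) = -1/(-304/9) = -1*(-9/304) = 9/304 ≈ 0.029605)
(83*k)*G(-1) = (83*(9/304))*(-1) = (747/304)*(-1) = -747/304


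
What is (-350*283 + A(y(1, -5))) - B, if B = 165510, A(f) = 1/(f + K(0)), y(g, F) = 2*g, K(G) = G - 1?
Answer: -264559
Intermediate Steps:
K(G) = -1 + G
A(f) = 1/(-1 + f) (A(f) = 1/(f + (-1 + 0)) = 1/(f - 1) = 1/(-1 + f))
(-350*283 + A(y(1, -5))) - B = (-350*283 + 1/(-1 + 2*1)) - 1*165510 = (-99050 + 1/(-1 + 2)) - 165510 = (-99050 + 1/1) - 165510 = (-99050 + 1) - 165510 = -99049 - 165510 = -264559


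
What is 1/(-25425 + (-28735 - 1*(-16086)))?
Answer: -1/38074 ≈ -2.6265e-5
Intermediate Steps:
1/(-25425 + (-28735 - 1*(-16086))) = 1/(-25425 + (-28735 + 16086)) = 1/(-25425 - 12649) = 1/(-38074) = -1/38074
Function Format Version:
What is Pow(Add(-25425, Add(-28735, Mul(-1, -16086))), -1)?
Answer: Rational(-1, 38074) ≈ -2.6265e-5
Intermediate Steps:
Pow(Add(-25425, Add(-28735, Mul(-1, -16086))), -1) = Pow(Add(-25425, Add(-28735, 16086)), -1) = Pow(Add(-25425, -12649), -1) = Pow(-38074, -1) = Rational(-1, 38074)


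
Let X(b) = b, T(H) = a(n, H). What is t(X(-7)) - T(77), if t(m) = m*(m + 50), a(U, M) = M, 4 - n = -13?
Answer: -378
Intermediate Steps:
n = 17 (n = 4 - 1*(-13) = 4 + 13 = 17)
T(H) = H
t(m) = m*(50 + m)
t(X(-7)) - T(77) = -7*(50 - 7) - 1*77 = -7*43 - 77 = -301 - 77 = -378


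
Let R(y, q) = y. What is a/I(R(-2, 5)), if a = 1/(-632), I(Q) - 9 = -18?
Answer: 1/5688 ≈ 0.00017581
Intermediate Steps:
I(Q) = -9 (I(Q) = 9 - 18 = -9)
a = -1/632 ≈ -0.0015823
a/I(R(-2, 5)) = -1/632/(-9) = -1/632*(-1/9) = 1/5688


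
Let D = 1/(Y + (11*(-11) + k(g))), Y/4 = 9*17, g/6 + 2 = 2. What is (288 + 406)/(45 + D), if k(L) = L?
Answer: 170377/11048 ≈ 15.422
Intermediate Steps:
g = 0 (g = -12 + 6*2 = -12 + 12 = 0)
Y = 612 (Y = 4*(9*17) = 4*153 = 612)
D = 1/491 (D = 1/(612 + (11*(-11) + 0)) = 1/(612 + (-121 + 0)) = 1/(612 - 121) = 1/491 ≈ 0.0020367)
(288 + 406)/(45 + D) = (288 + 406)/(45 + 1/491) = 694/(22096/491) = 694*(491/22096) = 170377/11048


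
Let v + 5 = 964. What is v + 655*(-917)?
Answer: -599676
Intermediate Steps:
v = 959 (v = -5 + 964 = 959)
v + 655*(-917) = 959 + 655*(-917) = 959 - 600635 = -599676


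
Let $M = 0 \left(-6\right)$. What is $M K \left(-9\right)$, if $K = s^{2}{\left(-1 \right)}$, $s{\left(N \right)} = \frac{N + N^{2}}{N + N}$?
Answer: $0$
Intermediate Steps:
$s{\left(N \right)} = \frac{N + N^{2}}{2 N}$
$M = 0$
$K = 0$ ($K = \left(\frac{1}{2} + \frac{1}{2} \left(-1\right)\right)^{2} = \left(\frac{1}{2} - \frac{1}{2}\right)^{2} = 0^{2} = 0$)
$M K \left(-9\right) = 0 \cdot 0 \left(-9\right) = 0 \cdot 0 = 0$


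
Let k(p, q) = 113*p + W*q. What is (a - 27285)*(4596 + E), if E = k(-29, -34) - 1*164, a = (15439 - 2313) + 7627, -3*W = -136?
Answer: 7570588/3 ≈ 2.5235e+6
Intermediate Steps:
W = 136/3 (W = -⅓*(-136) = 136/3 ≈ 45.333)
k(p, q) = 113*p + 136*q/3
a = 20753 (a = 13126 + 7627 = 20753)
E = -14947/3 (E = (113*(-29) + (136/3)*(-34)) - 1*164 = (-3277 - 4624/3) - 164 = -14455/3 - 164 = -14947/3 ≈ -4982.3)
(a - 27285)*(4596 + E) = (20753 - 27285)*(4596 - 14947/3) = -6532*(-1159/3) = 7570588/3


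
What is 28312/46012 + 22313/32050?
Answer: 483516339/368671150 ≈ 1.3115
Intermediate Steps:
28312/46012 + 22313/32050 = 28312*(1/46012) + 22313*(1/32050) = 7078/11503 + 22313/32050 = 483516339/368671150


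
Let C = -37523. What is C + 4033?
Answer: -33490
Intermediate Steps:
C + 4033 = -37523 + 4033 = -33490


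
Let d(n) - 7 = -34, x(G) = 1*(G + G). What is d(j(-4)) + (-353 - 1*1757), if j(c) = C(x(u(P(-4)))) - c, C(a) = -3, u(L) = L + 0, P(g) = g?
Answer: -2137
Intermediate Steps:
u(L) = L
x(G) = 2*G (x(G) = 1*(2*G) = 2*G)
j(c) = -3 - c
d(n) = -27 (d(n) = 7 - 34 = -27)
d(j(-4)) + (-353 - 1*1757) = -27 + (-353 - 1*1757) = -27 + (-353 - 1757) = -27 - 2110 = -2137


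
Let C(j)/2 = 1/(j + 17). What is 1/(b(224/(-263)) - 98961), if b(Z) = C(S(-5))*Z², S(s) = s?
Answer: -207507/20535075139 ≈ -1.0105e-5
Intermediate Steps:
C(j) = 2/(17 + j) (C(j) = 2/(j + 17) = 2/(17 + j))
b(Z) = Z²/6 (b(Z) = (2/(17 - 5))*Z² = (2/12)*Z² = (2*(1/12))*Z² = Z²/6)
1/(b(224/(-263)) - 98961) = 1/((224/(-263))²/6 - 98961) = 1/((224*(-1/263))²/6 - 98961) = 1/((-224/263)²/6 - 98961) = 1/((⅙)*(50176/69169) - 98961) = 1/(25088/207507 - 98961) = 1/(-20535075139/207507) = -207507/20535075139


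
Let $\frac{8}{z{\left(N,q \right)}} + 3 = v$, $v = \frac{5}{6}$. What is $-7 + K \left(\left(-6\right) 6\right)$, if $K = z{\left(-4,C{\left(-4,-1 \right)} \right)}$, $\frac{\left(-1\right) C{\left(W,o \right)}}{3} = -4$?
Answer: $\frac{1637}{13} \approx 125.92$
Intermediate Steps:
$C{\left(W,o \right)} = 12$ ($C{\left(W,o \right)} = \left(-3\right) \left(-4\right) = 12$)
$v = \frac{5}{6}$ ($v = 5 \cdot \frac{1}{6} = \frac{5}{6} \approx 0.83333$)
$z{\left(N,q \right)} = - \frac{48}{13}$ ($z{\left(N,q \right)} = \frac{8}{-3 + \frac{5}{6}} = \frac{8}{- \frac{13}{6}} = 8 \left(- \frac{6}{13}\right) = - \frac{48}{13}$)
$K = - \frac{48}{13} \approx -3.6923$
$-7 + K \left(\left(-6\right) 6\right) = -7 - \frac{48 \left(\left(-6\right) 6\right)}{13} = -7 - - \frac{1728}{13} = -7 + \frac{1728}{13} = \frac{1637}{13}$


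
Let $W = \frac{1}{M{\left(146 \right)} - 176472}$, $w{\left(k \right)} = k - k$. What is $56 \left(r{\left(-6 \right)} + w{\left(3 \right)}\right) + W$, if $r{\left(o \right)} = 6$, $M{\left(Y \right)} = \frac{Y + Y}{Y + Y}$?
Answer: $\frac{59294255}{176471} \approx 336.0$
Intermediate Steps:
$M{\left(Y \right)} = 1$ ($M{\left(Y \right)} = \frac{2 Y}{2 Y} = 2 Y \frac{1}{2 Y} = 1$)
$w{\left(k \right)} = 0$
$W = - \frac{1}{176471}$ ($W = \frac{1}{1 - 176472} = \frac{1}{-176471} = - \frac{1}{176471} \approx -5.6667 \cdot 10^{-6}$)
$56 \left(r{\left(-6 \right)} + w{\left(3 \right)}\right) + W = 56 \left(6 + 0\right) - \frac{1}{176471} = 56 \cdot 6 - \frac{1}{176471} = 336 - \frac{1}{176471} = \frac{59294255}{176471}$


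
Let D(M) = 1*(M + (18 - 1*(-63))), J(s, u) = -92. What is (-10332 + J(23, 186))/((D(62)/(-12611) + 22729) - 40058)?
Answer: 65728532/109268081 ≈ 0.60153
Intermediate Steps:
D(M) = 81 + M (D(M) = 1*(M + (18 + 63)) = 1*(M + 81) = 1*(81 + M) = 81 + M)
(-10332 + J(23, 186))/((D(62)/(-12611) + 22729) - 40058) = (-10332 - 92)/(((81 + 62)/(-12611) + 22729) - 40058) = -10424/((143*(-1/12611) + 22729) - 40058) = -10424/((-143/12611 + 22729) - 40058) = -10424/(286635276/12611 - 40058) = -10424/(-218536162/12611) = -10424*(-12611/218536162) = 65728532/109268081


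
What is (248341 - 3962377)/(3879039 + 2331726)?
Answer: -1238012/2070255 ≈ -0.59800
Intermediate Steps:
(248341 - 3962377)/(3879039 + 2331726) = -3714036/6210765 = -3714036*1/6210765 = -1238012/2070255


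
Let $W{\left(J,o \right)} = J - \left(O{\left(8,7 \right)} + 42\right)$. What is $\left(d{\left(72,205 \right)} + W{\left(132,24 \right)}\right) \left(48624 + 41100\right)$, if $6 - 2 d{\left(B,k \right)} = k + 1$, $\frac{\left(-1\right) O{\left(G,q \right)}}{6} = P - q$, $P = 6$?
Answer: $-1435584$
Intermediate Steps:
$O{\left(G,q \right)} = -36 + 6 q$ ($O{\left(G,q \right)} = - 6 \left(6 - q\right) = -36 + 6 q$)
$d{\left(B,k \right)} = \frac{5}{2} - \frac{k}{2}$ ($d{\left(B,k \right)} = 3 - \frac{k + 1}{2} = 3 - \frac{1 + k}{2} = 3 - \left(\frac{1}{2} + \frac{k}{2}\right) = \frac{5}{2} - \frac{k}{2}$)
$W{\left(J,o \right)} = -48 + J$ ($W{\left(J,o \right)} = J - \left(\left(-36 + 6 \cdot 7\right) + 42\right) = J - \left(\left(-36 + 42\right) + 42\right) = J - \left(6 + 42\right) = J - 48 = -48 + J$)
$\left(d{\left(72,205 \right)} + W{\left(132,24 \right)}\right) \left(48624 + 41100\right) = \left(\left(\frac{5}{2} - \frac{205}{2}\right) + \left(-48 + 132\right)\right) \left(48624 + 41100\right) = \left(\left(\frac{5}{2} - \frac{205}{2}\right) + 84\right) 89724 = \left(-100 + 84\right) 89724 = \left(-16\right) 89724 = -1435584$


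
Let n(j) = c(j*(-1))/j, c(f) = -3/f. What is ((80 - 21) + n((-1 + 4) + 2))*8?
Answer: 11824/25 ≈ 472.96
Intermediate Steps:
n(j) = 3/j**2 (n(j) = (-3*(-1/j))/j = (-(-3)/j)/j = (3/j)/j = 3/j**2)
((80 - 21) + n((-1 + 4) + 2))*8 = ((80 - 21) + 3/((-1 + 4) + 2)**2)*8 = (59 + 3/(3 + 2)**2)*8 = (59 + 3/5**2)*8 = (59 + 3*(1/25))*8 = (59 + 3/25)*8 = (1478/25)*8 = 11824/25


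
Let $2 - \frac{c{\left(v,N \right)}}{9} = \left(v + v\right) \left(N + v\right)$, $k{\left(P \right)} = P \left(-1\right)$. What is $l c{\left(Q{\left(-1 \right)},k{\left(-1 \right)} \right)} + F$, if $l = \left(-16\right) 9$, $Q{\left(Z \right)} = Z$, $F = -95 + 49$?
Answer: $-2638$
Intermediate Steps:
$k{\left(P \right)} = - P$
$F = -46$
$c{\left(v,N \right)} = 18 - 18 v \left(N + v\right)$ ($c{\left(v,N \right)} = 18 - 9 \left(v + v\right) \left(N + v\right) = 18 - 9 \cdot 2 v \left(N + v\right) = 18 - 18 v \left(N + v\right)$)
$l = -144$
$l c{\left(Q{\left(-1 \right)},k{\left(-1 \right)} \right)} + F = - 144 \left(18 - 18 \left(-1\right)^{2} - 18 \left(\left(-1\right) \left(-1\right)\right) \left(-1\right)\right) - 46 = - 144 \left(18 - 18 - 18 \left(-1\right)\right) - 46 = - 144 \left(18 - 18 + 18\right) - 46 = \left(-144\right) 18 - 46 = -2592 - 46 = -2638$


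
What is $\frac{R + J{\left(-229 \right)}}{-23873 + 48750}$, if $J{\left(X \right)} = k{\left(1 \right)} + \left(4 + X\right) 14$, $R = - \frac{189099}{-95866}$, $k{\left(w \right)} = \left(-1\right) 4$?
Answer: $- \frac{302172265}{2384858482} \approx -0.1267$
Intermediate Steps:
$k{\left(w \right)} = -4$
$R = \frac{189099}{95866}$ ($R = \left(-189099\right) \left(- \frac{1}{95866}\right) = \frac{189099}{95866} \approx 1.9725$)
$J{\left(X \right)} = 52 + 14 X$ ($J{\left(X \right)} = -4 + \left(4 + X\right) 14 = -4 + \left(56 + 14 X\right) = 52 + 14 X$)
$\frac{R + J{\left(-229 \right)}}{-23873 + 48750} = \frac{\frac{189099}{95866} + \left(52 + 14 \left(-229\right)\right)}{-23873 + 48750} = \frac{\frac{189099}{95866} + \left(52 - 3206\right)}{24877} = \left(\frac{189099}{95866} - 3154\right) \frac{1}{24877} = \left(- \frac{302172265}{95866}\right) \frac{1}{24877} = - \frac{302172265}{2384858482}$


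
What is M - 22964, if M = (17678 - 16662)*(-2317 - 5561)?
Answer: -8027012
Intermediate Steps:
M = -8004048 (M = 1016*(-7878) = -8004048)
M - 22964 = -8004048 - 22964 = -8027012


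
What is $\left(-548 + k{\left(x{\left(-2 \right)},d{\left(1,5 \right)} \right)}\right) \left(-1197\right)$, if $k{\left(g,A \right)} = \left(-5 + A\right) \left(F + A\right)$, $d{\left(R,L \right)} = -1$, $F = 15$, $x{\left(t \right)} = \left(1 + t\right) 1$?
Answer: $756504$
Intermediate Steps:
$x{\left(t \right)} = 1 + t$
$k{\left(g,A \right)} = \left(-5 + A\right) \left(15 + A\right)$
$\left(-548 + k{\left(x{\left(-2 \right)},d{\left(1,5 \right)} \right)}\right) \left(-1197\right) = \left(-548 + \left(-75 + \left(-1\right)^{2} + 10 \left(-1\right)\right)\right) \left(-1197\right) = \left(-548 - 84\right) \left(-1197\right) = \left(-632\right) \left(-1197\right) = 756504$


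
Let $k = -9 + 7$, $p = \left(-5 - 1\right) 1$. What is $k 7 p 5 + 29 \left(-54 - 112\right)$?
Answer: $-4394$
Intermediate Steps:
$p = -6$ ($p = \left(-6\right) 1 = -6$)
$k = -2$
$k 7 p 5 + 29 \left(-54 - 112\right) = \left(-2\right) 7 \left(\left(-6\right) 5\right) + 29 \left(-54 - 112\right) = \left(-14\right) \left(-30\right) + 29 \left(-166\right) = 420 - 4814 = -4394$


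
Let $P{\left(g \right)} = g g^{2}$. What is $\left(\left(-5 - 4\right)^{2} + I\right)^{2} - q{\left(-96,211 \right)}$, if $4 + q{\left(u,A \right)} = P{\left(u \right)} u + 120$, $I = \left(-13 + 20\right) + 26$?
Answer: $-84921776$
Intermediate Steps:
$I = 33$ ($I = 7 + 26 = 33$)
$P{\left(g \right)} = g^{3}$
$q{\left(u,A \right)} = 116 + u^{4}$ ($q{\left(u,A \right)} = -4 + \left(u^{3} u + 120\right) = -4 + \left(u^{4} + 120\right) = -4 + \left(120 + u^{4}\right) = 116 + u^{4}$)
$\left(\left(-5 - 4\right)^{2} + I\right)^{2} - q{\left(-96,211 \right)} = \left(\left(-5 - 4\right)^{2} + 33\right)^{2} - \left(116 + \left(-96\right)^{4}\right) = \left(\left(-9\right)^{2} + 33\right)^{2} - \left(116 + 84934656\right) = \left(81 + 33\right)^{2} - 84934772 = 114^{2} - 84934772 = 12996 - 84934772 = -84921776$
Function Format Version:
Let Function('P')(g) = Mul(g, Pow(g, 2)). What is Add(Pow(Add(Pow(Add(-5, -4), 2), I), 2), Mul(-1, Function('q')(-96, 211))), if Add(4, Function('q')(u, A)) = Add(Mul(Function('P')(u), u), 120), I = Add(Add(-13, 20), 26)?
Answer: -84921776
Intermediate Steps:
I = 33 (I = Add(7, 26) = 33)
Function('P')(g) = Pow(g, 3)
Function('q')(u, A) = Add(116, Pow(u, 4)) (Function('q')(u, A) = Add(-4, Add(Mul(Pow(u, 3), u), 120)) = Add(-4, Add(Pow(u, 4), 120)) = Add(-4, Add(120, Pow(u, 4))) = Add(116, Pow(u, 4)))
Add(Pow(Add(Pow(Add(-5, -4), 2), I), 2), Mul(-1, Function('q')(-96, 211))) = Add(Pow(Add(Pow(Add(-5, -4), 2), 33), 2), Mul(-1, Add(116, Pow(-96, 4)))) = Add(Pow(Add(Pow(-9, 2), 33), 2), Mul(-1, Add(116, 84934656))) = Add(Pow(Add(81, 33), 2), Mul(-1, 84934772)) = Add(Pow(114, 2), -84934772) = Add(12996, -84934772) = -84921776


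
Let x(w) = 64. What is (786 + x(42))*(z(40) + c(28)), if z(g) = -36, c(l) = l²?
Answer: 635800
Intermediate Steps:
(786 + x(42))*(z(40) + c(28)) = (786 + 64)*(-36 + 28²) = 850*(-36 + 784) = 850*748 = 635800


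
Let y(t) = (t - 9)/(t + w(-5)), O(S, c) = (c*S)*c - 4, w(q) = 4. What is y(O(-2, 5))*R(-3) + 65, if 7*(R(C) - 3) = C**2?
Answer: 352/5 ≈ 70.400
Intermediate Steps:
R(C) = 3 + C**2/7
O(S, c) = -4 + S*c**2 (O(S, c) = (S*c)*c - 4 = S*c**2 - 4 = -4 + S*c**2)
y(t) = (-9 + t)/(4 + t) (y(t) = (t - 9)/(t + 4) = (-9 + t)/(4 + t))
y(O(-2, 5))*R(-3) + 65 = ((-9 + (-4 - 2*5**2))/(4 + (-4 - 2*5**2)))*(3 + (1/7)*(-3)**2) + 65 = ((-9 + (-4 - 2*25))/(4 + (-4 - 2*25)))*(3 + (1/7)*9) + 65 = ((-9 + (-4 - 50))/(4 + (-4 - 50)))*(3 + 9/7) + 65 = ((-9 - 54)/(4 - 54))*(30/7) + 65 = (-63/(-50))*(30/7) + 65 = -1/50*(-63)*(30/7) + 65 = (63/50)*(30/7) + 65 = 27/5 + 65 = 352/5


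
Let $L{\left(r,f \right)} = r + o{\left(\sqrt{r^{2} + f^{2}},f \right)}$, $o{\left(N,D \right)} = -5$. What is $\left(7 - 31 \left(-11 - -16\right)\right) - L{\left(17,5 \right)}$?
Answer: $-160$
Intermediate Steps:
$L{\left(r,f \right)} = -5 + r$ ($L{\left(r,f \right)} = r - 5 = -5 + r$)
$\left(7 - 31 \left(-11 - -16\right)\right) - L{\left(17,5 \right)} = \left(7 - 31 \left(-11 - -16\right)\right) - \left(-5 + 17\right) = \left(7 - 31 \left(-11 + 16\right)\right) - 12 = \left(7 - 155\right) - 12 = -148 - 12 = -160$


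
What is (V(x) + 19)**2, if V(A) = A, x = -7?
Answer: 144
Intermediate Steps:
(V(x) + 19)**2 = (-7 + 19)**2 = 12**2 = 144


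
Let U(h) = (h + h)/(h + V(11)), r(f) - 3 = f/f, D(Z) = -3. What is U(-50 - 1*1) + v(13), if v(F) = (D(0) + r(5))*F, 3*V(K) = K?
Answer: 1076/71 ≈ 15.155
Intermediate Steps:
V(K) = K/3
r(f) = 4 (r(f) = 3 + f/f = 3 + 1 = 4)
U(h) = 2*h/(11/3 + h) (U(h) = (h + h)/(h + (1/3)*11) = (2*h)/(h + 11/3) = (2*h)/(11/3 + h) = 2*h/(11/3 + h))
v(F) = F (v(F) = (-3 + 4)*F = 1*F = F)
U(-50 - 1*1) + v(13) = 6*(-50 - 1*1)/(11 + 3*(-50 - 1*1)) + 13 = 6*(-50 - 1)/(11 + 3*(-50 - 1)) + 13 = 6*(-51)/(11 + 3*(-51)) + 13 = 6*(-51)/(11 - 153) + 13 = 6*(-51)/(-142) + 13 = 6*(-51)*(-1/142) + 13 = 153/71 + 13 = 1076/71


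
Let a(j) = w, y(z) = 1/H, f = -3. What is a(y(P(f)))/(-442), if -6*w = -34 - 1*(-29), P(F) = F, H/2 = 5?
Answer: -5/2652 ≈ -0.0018854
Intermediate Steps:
H = 10 (H = 2*5 = 10)
y(z) = ⅒ (y(z) = 1/10 = ⅒)
w = ⅚ (w = -(-34 - 1*(-29))/6 = -(-34 + 29)/6 = -⅙*(-5) = ⅚ ≈ 0.83333)
a(j) = ⅚
a(y(P(f)))/(-442) = (⅚)/(-442) = (⅚)*(-1/442) = -5/2652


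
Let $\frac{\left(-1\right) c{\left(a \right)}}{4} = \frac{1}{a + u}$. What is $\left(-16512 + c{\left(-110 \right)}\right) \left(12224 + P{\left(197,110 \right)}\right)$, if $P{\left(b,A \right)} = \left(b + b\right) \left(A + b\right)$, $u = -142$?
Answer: $-2199099070$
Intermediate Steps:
$P{\left(b,A \right)} = 2 b \left(A + b\right)$
$c{\left(a \right)} = - \frac{4}{-142 + a}$ ($c{\left(a \right)} = - \frac{4}{a - 142} = - \frac{4}{-142 + a}$)
$\left(-16512 + c{\left(-110 \right)}\right) \left(12224 + P{\left(197,110 \right)}\right) = \left(-16512 - \frac{4}{-142 - 110}\right) \left(12224 + 2 \cdot 197 \left(110 + 197\right)\right) = \left(-16512 - \frac{4}{-252}\right) \left(12224 + 2 \cdot 197 \cdot 307\right) = \left(-16512 - - \frac{1}{63}\right) \left(12224 + 120958\right) = \left(-16512 + \frac{1}{63}\right) 133182 = \left(- \frac{1040255}{63}\right) 133182 = -2199099070$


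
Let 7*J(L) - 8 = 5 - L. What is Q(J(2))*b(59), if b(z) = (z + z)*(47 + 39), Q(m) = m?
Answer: 111628/7 ≈ 15947.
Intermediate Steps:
J(L) = 13/7 - L/7 (J(L) = 8/7 + (5 - L)/7 = 8/7 + (5/7 - L/7) = 13/7 - L/7)
b(z) = 172*z (b(z) = (2*z)*86 = 172*z)
Q(J(2))*b(59) = (13/7 - 1/7*2)*(172*59) = (13/7 - 2/7)*10148 = (11/7)*10148 = 111628/7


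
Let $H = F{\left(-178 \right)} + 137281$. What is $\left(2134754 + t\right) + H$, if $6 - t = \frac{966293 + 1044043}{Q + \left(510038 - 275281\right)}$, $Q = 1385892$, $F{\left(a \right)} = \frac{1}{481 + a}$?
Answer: $\frac{1115700227795368}{491056647} \approx 2.272 \cdot 10^{6}$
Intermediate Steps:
$H = \frac{41596144}{303}$ ($H = \frac{1}{481 - 178} + 137281 = \frac{1}{303} + 137281 = \frac{41596144}{303} \approx 1.3728 \cdot 10^{5}$)
$t = \frac{7713558}{1620649}$ ($t = 6 - \frac{966293 + 1044043}{1385892 + \left(510038 - 275281\right)} = 6 - \frac{2010336}{1385892 + 234757} = 6 - \frac{2010336}{1620649} = \frac{7713558}{1620649} \approx 4.7596$)
$\left(2134754 + t\right) + H = \left(2134754 + \frac{7713558}{1620649}\right) + \frac{41596144}{303} = \frac{3459694648904}{1620649} + \frac{41596144}{303} = \frac{1115700227795368}{491056647}$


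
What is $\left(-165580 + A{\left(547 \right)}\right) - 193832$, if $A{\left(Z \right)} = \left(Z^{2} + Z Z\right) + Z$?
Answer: $239553$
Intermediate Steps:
$A{\left(Z \right)} = Z + 2 Z^{2}$ ($A{\left(Z \right)} = \left(Z^{2} + Z^{2}\right) + Z = 2 Z^{2} + Z = Z + 2 Z^{2}$)
$\left(-165580 + A{\left(547 \right)}\right) - 193832 = \left(-165580 + 547 \left(1 + 2 \cdot 547\right)\right) - 193832 = \left(-165580 + 547 \left(1 + 1094\right)\right) - 193832 = \left(-165580 + 547 \cdot 1095\right) - 193832 = \left(-165580 + 598965\right) - 193832 = 433385 - 193832 = 239553$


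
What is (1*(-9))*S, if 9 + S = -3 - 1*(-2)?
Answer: 90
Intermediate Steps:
S = -10 (S = -9 + (-3 - 1*(-2)) = -9 + (-3 + 2) = -9 - 1 = -10)
(1*(-9))*S = (1*(-9))*(-10) = -9*(-10) = 90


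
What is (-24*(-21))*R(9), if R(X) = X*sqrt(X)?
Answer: 13608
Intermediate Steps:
R(X) = X**(3/2)
(-24*(-21))*R(9) = (-24*(-21))*9**(3/2) = 504*27 = 13608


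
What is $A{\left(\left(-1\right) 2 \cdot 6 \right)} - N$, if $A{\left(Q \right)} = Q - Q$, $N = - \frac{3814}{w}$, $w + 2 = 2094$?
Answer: $\frac{1907}{1046} \approx 1.8231$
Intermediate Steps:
$w = 2092$ ($w = -2 + 2094 = 2092$)
$N = - \frac{1907}{1046}$ ($N = - \frac{3814}{2092} = \left(-3814\right) \frac{1}{2092} = - \frac{1907}{1046} \approx -1.8231$)
$A{\left(Q \right)} = 0$
$A{\left(\left(-1\right) 2 \cdot 6 \right)} - N = 0 - - \frac{1907}{1046} = 0 + \frac{1907}{1046} = \frac{1907}{1046}$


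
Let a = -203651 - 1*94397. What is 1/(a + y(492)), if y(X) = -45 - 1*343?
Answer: -1/298436 ≈ -3.3508e-6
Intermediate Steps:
y(X) = -388 (y(X) = -45 - 343 = -388)
a = -298048 (a = -203651 - 94397 = -298048)
1/(a + y(492)) = 1/(-298048 - 388) = 1/(-298436) = -1/298436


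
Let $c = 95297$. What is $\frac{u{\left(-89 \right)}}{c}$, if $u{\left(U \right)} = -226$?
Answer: $- \frac{226}{95297} \approx -0.0023715$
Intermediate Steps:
$\frac{u{\left(-89 \right)}}{c} = - \frac{226}{95297}$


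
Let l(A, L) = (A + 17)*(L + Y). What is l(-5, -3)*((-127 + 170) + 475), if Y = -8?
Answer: -68376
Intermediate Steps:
l(A, L) = (-8 + L)*(17 + A) (l(A, L) = (A + 17)*(L - 8) = (17 + A)*(-8 + L) = (-8 + L)*(17 + A))
l(-5, -3)*((-127 + 170) + 475) = (-136 - 8*(-5) + 17*(-3) - 5*(-3))*((-127 + 170) + 475) = (-136 + 40 - 51 + 15)*(43 + 475) = -132*518 = -68376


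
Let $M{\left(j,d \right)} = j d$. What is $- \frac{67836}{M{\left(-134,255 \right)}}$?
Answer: $\frac{11306}{5695} \approx 1.9853$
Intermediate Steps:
$M{\left(j,d \right)} = d j$
$- \frac{67836}{M{\left(-134,255 \right)}} = - \frac{67836}{255 \left(-134\right)} = - \frac{67836}{-34170} = \left(-67836\right) \left(- \frac{1}{34170}\right) = \frac{11306}{5695}$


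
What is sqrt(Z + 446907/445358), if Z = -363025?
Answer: I*sqrt(72003540143628394)/445358 ≈ 602.51*I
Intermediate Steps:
sqrt(Z + 446907/445358) = sqrt(-363025 + 446907/445358) = sqrt(-161675641043/445358) = I*sqrt(72003540143628394)/445358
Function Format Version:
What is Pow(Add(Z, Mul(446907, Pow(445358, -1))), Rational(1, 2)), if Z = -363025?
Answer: Mul(Rational(1, 445358), I, Pow(72003540143628394, Rational(1, 2))) ≈ Mul(602.51, I)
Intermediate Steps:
Pow(Add(Z, Mul(446907, Pow(445358, -1))), Rational(1, 2)) = Pow(Add(-363025, Mul(446907, Pow(445358, -1))), Rational(1, 2)) = Pow(Add(-363025, Mul(446907, Rational(1, 445358))), Rational(1, 2)) = Pow(Add(-363025, Rational(446907, 445358)), Rational(1, 2)) = Pow(Rational(-161675641043, 445358), Rational(1, 2)) = Mul(Rational(1, 445358), I, Pow(72003540143628394, Rational(1, 2)))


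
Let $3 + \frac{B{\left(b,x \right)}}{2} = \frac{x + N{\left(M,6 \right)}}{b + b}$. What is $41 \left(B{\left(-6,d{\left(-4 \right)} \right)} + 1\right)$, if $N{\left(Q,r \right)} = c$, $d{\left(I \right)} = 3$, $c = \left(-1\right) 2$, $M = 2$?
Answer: $- \frac{1271}{6} \approx -211.83$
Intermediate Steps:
$c = -2$
$N{\left(Q,r \right)} = -2$
$B{\left(b,x \right)} = -6 + \frac{-2 + x}{b}$ ($B{\left(b,x \right)} = -6 + 2 \frac{x - 2}{b + b} = -6 + 2 \frac{-2 + x}{2 b} = -6 + \frac{-2 + x}{b}$)
$41 \left(B{\left(-6,d{\left(-4 \right)} \right)} + 1\right) = 41 \left(\frac{-2 + 3 - -36}{-6} + 1\right) = 41 \left(- \frac{-2 + 3 + 36}{6} + 1\right) = 41 \left(\left(- \frac{1}{6}\right) 37 + 1\right) = 41 \left(- \frac{37}{6} + 1\right) = 41 \left(- \frac{31}{6}\right) = - \frac{1271}{6}$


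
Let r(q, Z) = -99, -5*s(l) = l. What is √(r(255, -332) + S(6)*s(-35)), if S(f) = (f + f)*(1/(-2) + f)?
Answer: 11*√3 ≈ 19.053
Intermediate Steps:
S(f) = 2*f*(-½ + f) (S(f) = (2*f)*(1*(-½) + f) = (2*f)*(-½ + f) = 2*f*(-½ + f))
s(l) = -l/5
√(r(255, -332) + S(6)*s(-35)) = √(-99 + (6*(-1 + 2*6))*(-⅕*(-35))) = √(-99 + (6*(-1 + 12))*7) = √(-99 + (6*11)*7) = √(-99 + 66*7) = √(-99 + 462) = √363 = 11*√3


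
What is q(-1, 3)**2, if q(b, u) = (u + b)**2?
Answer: 16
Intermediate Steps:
q(b, u) = (b + u)**2
q(-1, 3)**2 = ((-1 + 3)**2)**2 = (2**2)**2 = 4**2 = 16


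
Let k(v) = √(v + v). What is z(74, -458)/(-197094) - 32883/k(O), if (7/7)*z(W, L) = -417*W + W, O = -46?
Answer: 15392/98547 + 32883*I*√23/46 ≈ 0.15619 + 3428.3*I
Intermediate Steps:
z(W, L) = -416*W (z(W, L) = -417*W + W = -416*W)
k(v) = √2*√v (k(v) = √(2*v) = √2*√v)
z(74, -458)/(-197094) - 32883/k(O) = -416*74/(-197094) - 32883*(-I*√23/46) = -30784*(-1/197094) - 32883*(-I*√23/46) = 15392/98547 - 32883*(-I*√23/46) = 15392/98547 - (-32883)*I*√23/46 = 15392/98547 + 32883*I*√23/46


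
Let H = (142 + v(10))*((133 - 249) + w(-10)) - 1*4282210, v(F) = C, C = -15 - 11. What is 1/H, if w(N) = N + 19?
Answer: -1/4294622 ≈ -2.3285e-7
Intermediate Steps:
w(N) = 19 + N
C = -26
v(F) = -26
H = -4294622 (H = (142 - 26)*((133 - 249) + (19 - 10)) - 1*4282210 = 116*(-116 + 9) - 4282210 = 116*(-107) - 4282210 = -12412 - 4282210 = -4294622)
1/H = 1/(-4294622) = -1/4294622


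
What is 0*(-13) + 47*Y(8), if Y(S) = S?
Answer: 376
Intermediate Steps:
0*(-13) + 47*Y(8) = 0*(-13) + 47*8 = 0 + 376 = 376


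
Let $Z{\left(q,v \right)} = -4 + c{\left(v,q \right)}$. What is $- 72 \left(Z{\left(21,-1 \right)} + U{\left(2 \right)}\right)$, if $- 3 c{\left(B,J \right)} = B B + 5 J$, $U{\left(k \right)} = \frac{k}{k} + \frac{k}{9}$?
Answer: $2744$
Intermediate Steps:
$U{\left(k \right)} = 1 + \frac{k}{9}$ ($U{\left(k \right)} = 1 + k \frac{1}{9} = 1 + \frac{k}{9}$)
$c{\left(B,J \right)} = - \frac{5 J}{3} - \frac{B^{2}}{3}$ ($c{\left(B,J \right)} = - \frac{B B + 5 J}{3} = - \frac{B^{2} + 5 J}{3} = - \frac{5 J}{3} - \frac{B^{2}}{3}$)
$Z{\left(q,v \right)} = -4 - \frac{5 q}{3} - \frac{v^{2}}{3}$ ($Z{\left(q,v \right)} = -4 - \left(\frac{v^{2}}{3} + \frac{5 q}{3}\right) = -4 - \frac{5 q}{3} - \frac{v^{2}}{3}$)
$- 72 \left(Z{\left(21,-1 \right)} + U{\left(2 \right)}\right) = - 72 \left(\left(-4 - 35 - \frac{\left(-1\right)^{2}}{3}\right) + \left(1 + \frac{1}{9} \cdot 2\right)\right) = - 72 \left(\left(-4 - 35 - \frac{1}{3}\right) + \left(1 + \frac{2}{9}\right)\right) = - 72 \left(\left(-4 - 35 - \frac{1}{3}\right) + \frac{11}{9}\right) = - 72 \left(- \frac{118}{3} + \frac{11}{9}\right) = \left(-72\right) \left(- \frac{343}{9}\right) = 2744$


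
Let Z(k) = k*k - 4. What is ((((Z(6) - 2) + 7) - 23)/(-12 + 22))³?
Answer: 343/125 ≈ 2.7440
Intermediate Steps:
Z(k) = -4 + k² (Z(k) = k² - 4 = -4 + k²)
((((Z(6) - 2) + 7) - 23)/(-12 + 22))³ = (((((-4 + 6²) - 2) + 7) - 23)/(-12 + 22))³ = (((((-4 + 36) - 2) + 7) - 23)/10)³ = ((((32 - 2) + 7) - 23)*(⅒))³ = (((30 + 7) - 23)*(⅒))³ = ((37 - 23)*(⅒))³ = (14*(⅒))³ = (7/5)³ = 343/125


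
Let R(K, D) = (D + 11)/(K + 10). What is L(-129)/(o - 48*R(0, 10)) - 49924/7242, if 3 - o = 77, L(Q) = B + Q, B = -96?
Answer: -17743163/3164754 ≈ -5.6065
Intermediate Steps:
L(Q) = -96 + Q
R(K, D) = (11 + D)/(10 + K)
o = -74 (o = 3 - 1*77 = 3 - 77 = -74)
L(-129)/(o - 48*R(0, 10)) - 49924/7242 = (-96 - 129)/(-74 - 48*(11 + 10)/(10 + 0)) - 49924/7242 = -225/(-74 - 48*21/10) - 49924*1/7242 = -225/(-74 - 24*21/5) - 24962/3621 = -225/(-74 - 48*21/10) - 24962/3621 = -225/(-74 - 504/5) - 24962/3621 = -225/(-874/5) - 24962/3621 = -225*(-5/874) - 24962/3621 = 1125/874 - 24962/3621 = -17743163/3164754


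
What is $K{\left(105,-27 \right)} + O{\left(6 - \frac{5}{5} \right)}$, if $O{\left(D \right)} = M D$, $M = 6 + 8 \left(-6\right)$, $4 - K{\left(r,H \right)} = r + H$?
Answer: $-284$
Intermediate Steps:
$K{\left(r,H \right)} = 4 - H - r$ ($K{\left(r,H \right)} = 4 - \left(r + H\right) = 4 - \left(H + r\right) = 4 - H - r$)
$M = -42$ ($M = 6 - 48 = -42$)
$O{\left(D \right)} = - 42 D$
$K{\left(105,-27 \right)} + O{\left(6 - \frac{5}{5} \right)} = \left(4 - -27 - 105\right) - 42 \left(6 - \frac{5}{5}\right) = \left(4 + 27 - 105\right) - 42 \left(6 - 1\right) = -74 - 42 \left(6 - 1\right) = -74 - 210 = -284$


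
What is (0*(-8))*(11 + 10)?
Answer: 0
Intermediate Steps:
(0*(-8))*(11 + 10) = 0*21 = 0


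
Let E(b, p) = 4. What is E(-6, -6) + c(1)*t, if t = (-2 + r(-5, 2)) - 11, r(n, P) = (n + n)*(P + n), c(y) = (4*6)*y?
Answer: 412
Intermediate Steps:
c(y) = 24*y
r(n, P) = 2*n*(P + n) (r(n, P) = (2*n)*(P + n) = 2*n*(P + n))
t = 17 (t = (-2 + 2*(-5)*(2 - 5)) - 11 = (-2 + 2*(-5)*(-3)) - 11 = (-2 + 30) - 11 = 28 - 11 = 17)
E(-6, -6) + c(1)*t = 4 + (24*1)*17 = 4 + 24*17 = 4 + 408 = 412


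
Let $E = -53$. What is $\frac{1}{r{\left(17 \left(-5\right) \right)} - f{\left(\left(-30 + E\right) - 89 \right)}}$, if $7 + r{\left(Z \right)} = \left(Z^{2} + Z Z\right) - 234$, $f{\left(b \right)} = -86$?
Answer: $\frac{1}{14295} \approx 6.9955 \cdot 10^{-5}$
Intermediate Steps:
$r{\left(Z \right)} = -241 + 2 Z^{2}$ ($r{\left(Z \right)} = -7 - \left(234 - Z^{2} - Z Z\right) = -7 + \left(\left(Z^{2} + Z^{2}\right) - 234\right) = -7 + \left(2 Z^{2} - 234\right) = -7 + \left(-234 + 2 Z^{2}\right) = -241 + 2 Z^{2}$)
$\frac{1}{r{\left(17 \left(-5\right) \right)} - f{\left(\left(-30 + E\right) - 89 \right)}} = \frac{1}{\left(-241 + 2 \left(17 \left(-5\right)\right)^{2}\right) - -86} = \frac{1}{\left(-241 + 2 \left(-85\right)^{2}\right) + 86} = \frac{1}{\left(-241 + 2 \cdot 7225\right) + 86} = \frac{1}{\left(-241 + 14450\right) + 86} = \frac{1}{14209 + 86} = \frac{1}{14295}$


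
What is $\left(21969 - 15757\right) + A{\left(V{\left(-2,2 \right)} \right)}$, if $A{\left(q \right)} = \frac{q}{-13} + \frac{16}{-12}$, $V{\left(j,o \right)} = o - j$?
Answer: $\frac{242204}{39} \approx 6210.4$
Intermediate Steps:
$A{\left(q \right)} = - \frac{4}{3} - \frac{q}{13}$ ($A{\left(q \right)} = q \left(- \frac{1}{13}\right) + 16 \left(- \frac{1}{12}\right) = - \frac{q}{13} - \frac{4}{3} = - \frac{4}{3} - \frac{q}{13}$)
$\left(21969 - 15757\right) + A{\left(V{\left(-2,2 \right)} \right)} = \left(21969 - 15757\right) - \left(\frac{4}{3} + \frac{2 - -2}{13}\right) = 6212 - \left(\frac{4}{3} + \frac{2 + 2}{13}\right) = 6212 - \frac{64}{39} = \frac{242204}{39}$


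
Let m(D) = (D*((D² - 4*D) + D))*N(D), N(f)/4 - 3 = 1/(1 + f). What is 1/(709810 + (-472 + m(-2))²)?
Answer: 1/1109234 ≈ 9.0152e-7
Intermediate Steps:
N(f) = 12 + 4/(1 + f)
m(D) = 4*D*(4 + 3*D)*(D² - 3*D)/(1 + D) (m(D) = (D*((D² - 4*D) + D))*(4*(4 + 3*D)/(1 + D)) = (D*(D² - 3*D))*(4*(4 + 3*D)/(1 + D)) = 4*D*(4 + 3*D)*(D² - 3*D)/(1 + D))
1/(709810 + (-472 + m(-2))²) = 1/(709810 + (-472 + 4*(-2)²*(-3 - 2)*(4 + 3*(-2))/(1 - 2))²) = 1/(709810 + (-472 + 4*4*(-5)*(4 - 6)/(-1))²) = 1/(709810 + (-472 + 4*4*(-1)*(-5)*(-2))²) = 1/(709810 + (-472 - 160)²) = 1/(709810 + (-632)²) = 1/(709810 + 399424) = 1/1109234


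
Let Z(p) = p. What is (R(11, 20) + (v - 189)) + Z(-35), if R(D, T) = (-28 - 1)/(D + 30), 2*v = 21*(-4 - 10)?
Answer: -15240/41 ≈ -371.71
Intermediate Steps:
v = -147 (v = (21*(-4 - 10))/2 = (21*(-14))/2 = (½)*(-294) = -147)
R(D, T) = -29/(30 + D)
(R(11, 20) + (v - 189)) + Z(-35) = (-29/(30 + 11) + (-147 - 189)) - 35 = (-29/41 - 336) - 35 = -13805/41 - 35 = -15240/41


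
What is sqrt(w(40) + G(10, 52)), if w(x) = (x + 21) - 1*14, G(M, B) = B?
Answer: 3*sqrt(11) ≈ 9.9499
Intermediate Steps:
w(x) = 7 + x (w(x) = (21 + x) - 14 = 7 + x)
sqrt(w(40) + G(10, 52)) = sqrt((7 + 40) + 52) = sqrt(47 + 52) = sqrt(99) = 3*sqrt(11)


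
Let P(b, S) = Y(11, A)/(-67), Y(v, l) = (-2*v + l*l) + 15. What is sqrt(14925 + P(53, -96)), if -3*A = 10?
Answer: 11*sqrt(4983326)/201 ≈ 122.17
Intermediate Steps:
A = -10/3 (A = -1/3*10 = -10/3 ≈ -3.3333)
Y(v, l) = 15 + l**2 - 2*v (Y(v, l) = (-2*v + l**2) + 15 = (l**2 - 2*v) + 15 = 15 + l**2 - 2*v)
P(b, S) = -37/603 (P(b, S) = (15 + (-10/3)**2 - 2*11)/(-67) = (15 + 100/9 - 22)*(-1/67) = (37/9)*(-1/67) = -37/603)
sqrt(14925 + P(53, -96)) = sqrt(14925 - 37/603) = sqrt(8999738/603) = 11*sqrt(4983326)/201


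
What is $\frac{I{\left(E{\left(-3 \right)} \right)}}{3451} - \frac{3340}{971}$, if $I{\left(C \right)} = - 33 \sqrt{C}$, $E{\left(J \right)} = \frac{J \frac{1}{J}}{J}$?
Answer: $- \frac{3340}{971} - \frac{11 i \sqrt{3}}{3451} \approx -3.4398 - 0.0055209 i$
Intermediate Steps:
$E{\left(J \right)} = \frac{1}{J}$ ($E{\left(J \right)} = 1 \frac{1}{J} = \frac{1}{J}$)
$\frac{I{\left(E{\left(-3 \right)} \right)}}{3451} - \frac{3340}{971} = \frac{\left(-33\right) \sqrt{\frac{1}{-3}}}{3451} - \frac{3340}{971} = - 33 \sqrt{- \frac{1}{3}} \cdot \frac{1}{3451} - \frac{3340}{971} = - 33 \frac{i \sqrt{3}}{3} \cdot \frac{1}{3451} - \frac{3340}{971} = - 11 i \sqrt{3} \cdot \frac{1}{3451} - \frac{3340}{971} = - \frac{11 i \sqrt{3}}{3451} - \frac{3340}{971} = - \frac{3340}{971} - \frac{11 i \sqrt{3}}{3451}$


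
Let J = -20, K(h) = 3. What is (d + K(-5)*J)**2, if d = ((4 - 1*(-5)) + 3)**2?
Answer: 7056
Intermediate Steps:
d = 144 (d = ((4 + 5) + 3)**2 = (9 + 3)**2 = 12**2 = 144)
(d + K(-5)*J)**2 = (144 + 3*(-20))**2 = (144 - 60)**2 = 84**2 = 7056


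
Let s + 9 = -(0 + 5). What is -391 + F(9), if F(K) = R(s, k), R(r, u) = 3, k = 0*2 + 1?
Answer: -388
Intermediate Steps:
s = -14 (s = -9 - (0 + 5) = -9 - 1*5 = -9 - 5 = -14)
k = 1 (k = 0 + 1 = 1)
F(K) = 3
-391 + F(9) = -391 + 3 = -388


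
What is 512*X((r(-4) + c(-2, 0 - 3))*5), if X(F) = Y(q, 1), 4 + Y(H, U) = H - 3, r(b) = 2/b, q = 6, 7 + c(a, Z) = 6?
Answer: -512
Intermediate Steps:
c(a, Z) = -1 (c(a, Z) = -7 + 6 = -1)
Y(H, U) = -7 + H (Y(H, U) = -4 + (H - 3) = -4 + (-3 + H) = -7 + H)
X(F) = -1 (X(F) = -7 + 6 = -1)
512*X((r(-4) + c(-2, 0 - 3))*5) = 512*(-1) = -512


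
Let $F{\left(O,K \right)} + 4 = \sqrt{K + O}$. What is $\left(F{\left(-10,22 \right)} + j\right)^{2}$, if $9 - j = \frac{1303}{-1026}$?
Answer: $\frac{54015601}{1052676} + \frac{12866 \sqrt{3}}{513} \approx 94.752$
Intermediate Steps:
$j = \frac{10537}{1026}$ ($j = 9 - \frac{1303}{-1026} = 9 - 1303 \left(- \frac{1}{1026}\right) = 9 - - \frac{1303}{1026} = 9 + \frac{1303}{1026} = \frac{10537}{1026} \approx 10.27$)
$F{\left(O,K \right)} = -4 + \sqrt{K + O}$
$\left(F{\left(-10,22 \right)} + j\right)^{2} = \left(\left(-4 + \sqrt{22 - 10}\right) + \frac{10537}{1026}\right)^{2} = \left(\left(-4 + \sqrt{12}\right) + \frac{10537}{1026}\right)^{2} = \left(\left(-4 + 2 \sqrt{3}\right) + \frac{10537}{1026}\right)^{2} = \left(\frac{6433}{1026} + 2 \sqrt{3}\right)^{2}$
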